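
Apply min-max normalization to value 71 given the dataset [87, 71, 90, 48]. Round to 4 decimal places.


Min = 48, Max = 90
Range = 90 - 48 = 42
Scaled = (x - min) / (max - min)
= (71 - 48) / 42
= 23 / 42
= 0.5476

0.5476


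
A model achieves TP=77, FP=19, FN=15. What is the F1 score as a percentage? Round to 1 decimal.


Precision = TP / (TP + FP) = 77 / 96 = 0.8021
Recall = TP / (TP + FN) = 77 / 92 = 0.837
F1 = 2 * P * R / (P + R)
= 2 * 0.8021 * 0.837 / (0.8021 + 0.837)
= 1.3426 / 1.639
= 0.8191
As percentage: 81.9%

81.9


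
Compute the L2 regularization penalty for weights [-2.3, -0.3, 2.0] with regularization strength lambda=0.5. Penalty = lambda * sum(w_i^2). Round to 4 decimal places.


Squaring each weight:
(-2.3)^2 = 5.29
(-0.3)^2 = 0.09
2.0^2 = 4.0
Sum of squares = 9.38
Penalty = 0.5 * 9.38 = 4.6900

4.6900


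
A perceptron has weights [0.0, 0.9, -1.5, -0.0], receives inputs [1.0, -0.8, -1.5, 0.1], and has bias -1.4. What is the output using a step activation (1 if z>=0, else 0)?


z = w . x + b
= 0.0*1.0 + 0.9*-0.8 + -1.5*-1.5 + -0.0*0.1 + -1.4
= 0.0 + -0.72 + 2.25 + -0.0 + -1.4
= 1.53 + -1.4
= 0.13
Since z = 0.13 >= 0, output = 1

1


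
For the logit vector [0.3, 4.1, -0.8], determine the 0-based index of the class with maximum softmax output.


Softmax is a monotonic transformation, so it preserves the argmax.
We need to find the index of the maximum logit.
Index 0: 0.3
Index 1: 4.1
Index 2: -0.8
Maximum logit = 4.1 at index 1

1


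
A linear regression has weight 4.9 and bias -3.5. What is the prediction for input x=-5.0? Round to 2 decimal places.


y = 4.9 * -5.0 + (-3.5)
= -24.5 + (-3.5)
= -28.00

-28.00


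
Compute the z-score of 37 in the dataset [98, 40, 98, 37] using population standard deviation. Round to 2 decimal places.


Mean = (98 + 40 + 98 + 37) / 4 = 68.25
Variance = sum((x_i - mean)^2) / n = 886.1875
Std = sqrt(886.1875) = 29.7689
Z = (x - mean) / std
= (37 - 68.25) / 29.7689
= -31.25 / 29.7689
= -1.05

-1.05


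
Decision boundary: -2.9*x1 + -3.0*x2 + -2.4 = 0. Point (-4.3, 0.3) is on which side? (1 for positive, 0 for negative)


Compute -2.9 * -4.3 + -3.0 * 0.3 + -2.4
= 12.47 + -0.9 + -2.4
= 9.17
Since 9.17 >= 0, the point is on the positive side.

1


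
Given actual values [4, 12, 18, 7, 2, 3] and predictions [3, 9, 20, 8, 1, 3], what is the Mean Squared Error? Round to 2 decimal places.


Differences: [1, 3, -2, -1, 1, 0]
Squared errors: [1, 9, 4, 1, 1, 0]
Sum of squared errors = 16
MSE = 16 / 6 = 2.67

2.67


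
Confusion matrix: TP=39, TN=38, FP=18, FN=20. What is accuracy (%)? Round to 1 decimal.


Accuracy = (TP + TN) / (TP + TN + FP + FN) * 100
= (39 + 38) / (39 + 38 + 18 + 20)
= 77 / 115
= 0.6696
= 67.0%

67.0


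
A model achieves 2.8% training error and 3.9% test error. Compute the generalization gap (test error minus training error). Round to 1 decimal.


Generalization gap = test_error - train_error
= 3.9 - 2.8
= 1.1%
A small gap suggests good generalization.

1.1


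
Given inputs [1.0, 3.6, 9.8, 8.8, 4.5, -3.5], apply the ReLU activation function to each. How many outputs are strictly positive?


ReLU(x) = max(0, x) for each element:
ReLU(1.0) = 1.0
ReLU(3.6) = 3.6
ReLU(9.8) = 9.8
ReLU(8.8) = 8.8
ReLU(4.5) = 4.5
ReLU(-3.5) = 0
Active neurons (>0): 5

5


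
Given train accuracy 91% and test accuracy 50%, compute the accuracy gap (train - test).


Gap = train_accuracy - test_accuracy
= 91 - 50
= 41%
This large gap strongly indicates overfitting.

41


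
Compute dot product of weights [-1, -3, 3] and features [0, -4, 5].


Element-wise products:
-1 * 0 = 0
-3 * -4 = 12
3 * 5 = 15
Sum = 0 + 12 + 15
= 27

27


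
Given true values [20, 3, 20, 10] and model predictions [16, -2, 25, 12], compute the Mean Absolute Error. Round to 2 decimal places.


Absolute errors: [4, 5, 5, 2]
Sum of absolute errors = 16
MAE = 16 / 4 = 4.00

4.00


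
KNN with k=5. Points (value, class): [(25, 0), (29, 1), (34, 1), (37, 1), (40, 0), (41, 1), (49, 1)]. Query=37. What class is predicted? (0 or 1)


Distances from query 37:
Point 37 (class 1): distance = 0
Point 40 (class 0): distance = 3
Point 34 (class 1): distance = 3
Point 41 (class 1): distance = 4
Point 29 (class 1): distance = 8
K=5 nearest neighbors: classes = [1, 0, 1, 1, 1]
Votes for class 1: 4 / 5
Majority vote => class 1

1


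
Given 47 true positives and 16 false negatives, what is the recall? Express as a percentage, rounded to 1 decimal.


Recall = TP / (TP + FN) * 100
= 47 / (47 + 16)
= 47 / 63
= 0.746
= 74.6%

74.6


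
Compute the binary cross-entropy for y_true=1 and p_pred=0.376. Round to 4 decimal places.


For y=1: Loss = -log(p)
= -log(0.376)
= -(-0.9782)
= 0.9782

0.9782


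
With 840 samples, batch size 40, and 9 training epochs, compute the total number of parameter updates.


Iterations per epoch = 840 / 40 = 21
Total updates = iterations_per_epoch * epochs
= 21 * 9
= 189

189


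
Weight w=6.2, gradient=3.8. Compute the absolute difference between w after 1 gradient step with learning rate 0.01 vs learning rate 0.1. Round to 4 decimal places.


With lr=0.01: w_new = 6.2 - 0.01 * 3.8 = 6.162
With lr=0.1: w_new = 6.2 - 0.1 * 3.8 = 5.82
Absolute difference = |6.162 - 5.82|
= 0.3420

0.3420


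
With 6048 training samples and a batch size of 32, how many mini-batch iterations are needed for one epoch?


Iterations per epoch = dataset_size / batch_size
= 6048 / 32
= 189

189


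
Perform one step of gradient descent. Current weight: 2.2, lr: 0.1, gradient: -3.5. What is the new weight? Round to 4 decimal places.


w_new = w_old - lr * gradient
= 2.2 - 0.1 * -3.5
= 2.2 - (-0.35)
= 2.5500

2.5500


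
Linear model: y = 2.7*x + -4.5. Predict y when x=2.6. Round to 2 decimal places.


y = 2.7 * 2.6 + (-4.5)
= 7.02 + (-4.5)
= 2.52

2.52


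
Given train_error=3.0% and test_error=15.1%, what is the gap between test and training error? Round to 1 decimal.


Generalization gap = test_error - train_error
= 15.1 - 3.0
= 12.1%
A large gap suggests overfitting.

12.1


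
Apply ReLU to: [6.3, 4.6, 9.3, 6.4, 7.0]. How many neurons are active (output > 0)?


ReLU(x) = max(0, x) for each element:
ReLU(6.3) = 6.3
ReLU(4.6) = 4.6
ReLU(9.3) = 9.3
ReLU(6.4) = 6.4
ReLU(7.0) = 7.0
Active neurons (>0): 5

5


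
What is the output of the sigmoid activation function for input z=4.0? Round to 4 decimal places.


sigmoid(z) = 1 / (1 + exp(-z))
exp(-(4.0)) = exp(-4.0) = 0.0183
1 + 0.0183 = 1.0183
1 / 1.0183 = 0.9820

0.9820


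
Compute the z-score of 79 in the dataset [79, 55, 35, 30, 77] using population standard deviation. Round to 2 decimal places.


Mean = (79 + 55 + 35 + 30 + 77) / 5 = 55.2
Variance = sum((x_i - mean)^2) / n = 416.96
Std = sqrt(416.96) = 20.4196
Z = (x - mean) / std
= (79 - 55.2) / 20.4196
= 23.8 / 20.4196
= 1.17

1.17


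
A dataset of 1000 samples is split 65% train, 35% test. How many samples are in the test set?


Train samples = 1000 * 65% = 650
Test samples = 1000 - 650
= 350

350


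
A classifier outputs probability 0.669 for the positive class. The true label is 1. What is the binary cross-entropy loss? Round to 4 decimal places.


For y=1: Loss = -log(p)
= -log(0.669)
= -(-0.402)
= 0.4020

0.4020


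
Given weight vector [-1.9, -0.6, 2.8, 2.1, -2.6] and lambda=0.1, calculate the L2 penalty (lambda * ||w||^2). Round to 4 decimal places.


Squaring each weight:
(-1.9)^2 = 3.61
(-0.6)^2 = 0.36
2.8^2 = 7.84
2.1^2 = 4.41
(-2.6)^2 = 6.76
Sum of squares = 22.98
Penalty = 0.1 * 22.98 = 2.2980

2.2980


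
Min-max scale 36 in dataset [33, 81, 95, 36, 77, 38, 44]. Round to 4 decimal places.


Min = 33, Max = 95
Range = 95 - 33 = 62
Scaled = (x - min) / (max - min)
= (36 - 33) / 62
= 3 / 62
= 0.0484

0.0484


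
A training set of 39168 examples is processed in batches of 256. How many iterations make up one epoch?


Iterations per epoch = dataset_size / batch_size
= 39168 / 256
= 153

153


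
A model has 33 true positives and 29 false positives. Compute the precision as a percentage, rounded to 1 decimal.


Precision = TP / (TP + FP) * 100
= 33 / (33 + 29)
= 33 / 62
= 0.5323
= 53.2%

53.2


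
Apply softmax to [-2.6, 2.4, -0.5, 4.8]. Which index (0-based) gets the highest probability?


Softmax is a monotonic transformation, so it preserves the argmax.
We need to find the index of the maximum logit.
Index 0: -2.6
Index 1: 2.4
Index 2: -0.5
Index 3: 4.8
Maximum logit = 4.8 at index 3

3


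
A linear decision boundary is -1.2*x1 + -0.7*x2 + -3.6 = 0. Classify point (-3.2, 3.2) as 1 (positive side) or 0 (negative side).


Compute -1.2 * -3.2 + -0.7 * 3.2 + -3.6
= 3.84 + -2.24 + -3.6
= -2.0
Since -2.0 < 0, the point is on the negative side.

0


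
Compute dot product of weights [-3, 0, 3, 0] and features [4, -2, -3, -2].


Element-wise products:
-3 * 4 = -12
0 * -2 = 0
3 * -3 = -9
0 * -2 = 0
Sum = -12 + 0 + -9 + 0
= -21

-21


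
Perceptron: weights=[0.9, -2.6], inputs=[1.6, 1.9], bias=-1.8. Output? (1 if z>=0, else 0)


z = w . x + b
= 0.9*1.6 + -2.6*1.9 + -1.8
= 1.44 + -4.94 + -1.8
= -3.5 + -1.8
= -5.3
Since z = -5.3 < 0, output = 0

0


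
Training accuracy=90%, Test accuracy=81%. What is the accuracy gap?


Gap = train_accuracy - test_accuracy
= 90 - 81
= 9%
This moderate gap may indicate mild overfitting.

9


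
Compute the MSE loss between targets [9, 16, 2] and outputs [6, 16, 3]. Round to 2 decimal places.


Differences: [3, 0, -1]
Squared errors: [9, 0, 1]
Sum of squared errors = 10
MSE = 10 / 3 = 3.33

3.33


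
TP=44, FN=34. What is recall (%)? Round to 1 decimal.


Recall = TP / (TP + FN) * 100
= 44 / (44 + 34)
= 44 / 78
= 0.5641
= 56.4%

56.4


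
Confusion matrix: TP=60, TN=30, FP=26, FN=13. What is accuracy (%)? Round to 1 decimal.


Accuracy = (TP + TN) / (TP + TN + FP + FN) * 100
= (60 + 30) / (60 + 30 + 26 + 13)
= 90 / 129
= 0.6977
= 69.8%

69.8


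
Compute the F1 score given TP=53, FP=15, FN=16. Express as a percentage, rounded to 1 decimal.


Precision = TP / (TP + FP) = 53 / 68 = 0.7794
Recall = TP / (TP + FN) = 53 / 69 = 0.7681
F1 = 2 * P * R / (P + R)
= 2 * 0.7794 * 0.7681 / (0.7794 + 0.7681)
= 1.1974 / 1.5475
= 0.7737
As percentage: 77.4%

77.4


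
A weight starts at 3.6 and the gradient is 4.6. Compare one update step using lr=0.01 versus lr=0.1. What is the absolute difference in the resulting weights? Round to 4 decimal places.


With lr=0.01: w_new = 3.6 - 0.01 * 4.6 = 3.554
With lr=0.1: w_new = 3.6 - 0.1 * 4.6 = 3.14
Absolute difference = |3.554 - 3.14|
= 0.4140

0.4140


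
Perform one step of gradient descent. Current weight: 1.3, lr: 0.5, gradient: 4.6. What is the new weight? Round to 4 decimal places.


w_new = w_old - lr * gradient
= 1.3 - 0.5 * 4.6
= 1.3 - (2.3)
= -1.0000

-1.0000


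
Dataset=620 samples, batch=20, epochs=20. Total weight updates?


Iterations per epoch = 620 / 20 = 31
Total updates = iterations_per_epoch * epochs
= 31 * 20
= 620

620


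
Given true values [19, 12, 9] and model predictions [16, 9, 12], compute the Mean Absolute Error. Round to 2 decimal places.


Absolute errors: [3, 3, 3]
Sum of absolute errors = 9
MAE = 9 / 3 = 3.00

3.00


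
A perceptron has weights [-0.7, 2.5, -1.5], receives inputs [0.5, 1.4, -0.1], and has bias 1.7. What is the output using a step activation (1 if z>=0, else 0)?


z = w . x + b
= -0.7*0.5 + 2.5*1.4 + -1.5*-0.1 + 1.7
= -0.35 + 3.5 + 0.15 + 1.7
= 3.3 + 1.7
= 5.0
Since z = 5.0 >= 0, output = 1

1


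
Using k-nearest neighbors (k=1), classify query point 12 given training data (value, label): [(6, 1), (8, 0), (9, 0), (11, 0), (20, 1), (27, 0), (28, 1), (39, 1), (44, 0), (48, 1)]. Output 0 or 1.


Distances from query 12:
Point 11 (class 0): distance = 1
K=1 nearest neighbors: classes = [0]
Votes for class 1: 0 / 1
Majority vote => class 0

0


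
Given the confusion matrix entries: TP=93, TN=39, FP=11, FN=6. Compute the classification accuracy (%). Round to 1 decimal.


Accuracy = (TP + TN) / (TP + TN + FP + FN) * 100
= (93 + 39) / (93 + 39 + 11 + 6)
= 132 / 149
= 0.8859
= 88.6%

88.6


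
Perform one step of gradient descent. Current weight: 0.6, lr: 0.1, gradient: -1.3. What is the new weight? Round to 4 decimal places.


w_new = w_old - lr * gradient
= 0.6 - 0.1 * -1.3
= 0.6 - (-0.13)
= 0.7300

0.7300


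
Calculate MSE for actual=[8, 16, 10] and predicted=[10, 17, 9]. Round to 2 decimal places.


Differences: [-2, -1, 1]
Squared errors: [4, 1, 1]
Sum of squared errors = 6
MSE = 6 / 3 = 2.00

2.00


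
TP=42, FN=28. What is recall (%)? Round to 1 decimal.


Recall = TP / (TP + FN) * 100
= 42 / (42 + 28)
= 42 / 70
= 0.6
= 60.0%

60.0


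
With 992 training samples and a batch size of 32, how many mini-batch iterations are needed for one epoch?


Iterations per epoch = dataset_size / batch_size
= 992 / 32
= 31

31


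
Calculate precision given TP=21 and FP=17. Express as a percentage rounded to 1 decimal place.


Precision = TP / (TP + FP) * 100
= 21 / (21 + 17)
= 21 / 38
= 0.5526
= 55.3%

55.3


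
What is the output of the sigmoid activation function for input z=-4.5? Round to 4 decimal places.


sigmoid(z) = 1 / (1 + exp(-z))
exp(-(-4.5)) = exp(4.5) = 90.0171
1 + 90.0171 = 91.0171
1 / 91.0171 = 0.0110

0.0110


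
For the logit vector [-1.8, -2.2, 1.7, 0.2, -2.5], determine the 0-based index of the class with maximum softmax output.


Softmax is a monotonic transformation, so it preserves the argmax.
We need to find the index of the maximum logit.
Index 0: -1.8
Index 1: -2.2
Index 2: 1.7
Index 3: 0.2
Index 4: -2.5
Maximum logit = 1.7 at index 2

2


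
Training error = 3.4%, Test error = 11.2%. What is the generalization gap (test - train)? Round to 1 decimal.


Generalization gap = test_error - train_error
= 11.2 - 3.4
= 7.8%
A moderate gap.

7.8


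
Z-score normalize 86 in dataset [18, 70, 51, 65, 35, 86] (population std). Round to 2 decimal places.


Mean = (18 + 70 + 51 + 65 + 35 + 86) / 6 = 54.1667
Variance = sum((x_i - mean)^2) / n = 511.1389
Std = sqrt(511.1389) = 22.6084
Z = (x - mean) / std
= (86 - 54.1667) / 22.6084
= 31.8333 / 22.6084
= 1.41

1.41


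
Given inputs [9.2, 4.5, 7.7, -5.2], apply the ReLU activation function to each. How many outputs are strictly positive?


ReLU(x) = max(0, x) for each element:
ReLU(9.2) = 9.2
ReLU(4.5) = 4.5
ReLU(7.7) = 7.7
ReLU(-5.2) = 0
Active neurons (>0): 3

3


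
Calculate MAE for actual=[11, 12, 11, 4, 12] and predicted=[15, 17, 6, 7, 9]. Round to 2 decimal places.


Absolute errors: [4, 5, 5, 3, 3]
Sum of absolute errors = 20
MAE = 20 / 5 = 4.00

4.00


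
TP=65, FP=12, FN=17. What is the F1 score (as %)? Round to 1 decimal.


Precision = TP / (TP + FP) = 65 / 77 = 0.8442
Recall = TP / (TP + FN) = 65 / 82 = 0.7927
F1 = 2 * P * R / (P + R)
= 2 * 0.8442 * 0.7927 / (0.8442 + 0.7927)
= 1.3383 / 1.6368
= 0.8176
As percentage: 81.8%

81.8


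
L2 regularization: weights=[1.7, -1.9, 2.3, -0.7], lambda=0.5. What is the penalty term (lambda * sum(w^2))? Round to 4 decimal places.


Squaring each weight:
1.7^2 = 2.89
(-1.9)^2 = 3.61
2.3^2 = 5.29
(-0.7)^2 = 0.49
Sum of squares = 12.28
Penalty = 0.5 * 12.28 = 6.1400

6.1400


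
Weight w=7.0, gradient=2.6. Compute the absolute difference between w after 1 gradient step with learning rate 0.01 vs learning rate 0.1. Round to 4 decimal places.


With lr=0.01: w_new = 7.0 - 0.01 * 2.6 = 6.974
With lr=0.1: w_new = 7.0 - 0.1 * 2.6 = 6.74
Absolute difference = |6.974 - 6.74|
= 0.2340

0.2340


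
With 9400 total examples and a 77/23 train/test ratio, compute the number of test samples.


Train samples = 9400 * 77% = 7238
Test samples = 9400 - 7238
= 2162

2162


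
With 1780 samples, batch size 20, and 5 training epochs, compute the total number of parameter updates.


Iterations per epoch = 1780 / 20 = 89
Total updates = iterations_per_epoch * epochs
= 89 * 5
= 445

445


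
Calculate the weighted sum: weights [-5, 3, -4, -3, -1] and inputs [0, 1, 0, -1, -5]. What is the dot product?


Element-wise products:
-5 * 0 = 0
3 * 1 = 3
-4 * 0 = 0
-3 * -1 = 3
-1 * -5 = 5
Sum = 0 + 3 + 0 + 3 + 5
= 11

11


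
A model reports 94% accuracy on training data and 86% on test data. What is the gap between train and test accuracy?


Gap = train_accuracy - test_accuracy
= 94 - 86
= 8%
This moderate gap may indicate mild overfitting.

8


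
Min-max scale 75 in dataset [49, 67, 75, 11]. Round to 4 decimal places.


Min = 11, Max = 75
Range = 75 - 11 = 64
Scaled = (x - min) / (max - min)
= (75 - 11) / 64
= 64 / 64
= 1.0000

1.0000


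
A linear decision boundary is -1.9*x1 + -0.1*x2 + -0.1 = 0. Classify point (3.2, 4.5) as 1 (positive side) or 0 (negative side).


Compute -1.9 * 3.2 + -0.1 * 4.5 + -0.1
= -6.08 + -0.45 + -0.1
= -6.63
Since -6.63 < 0, the point is on the negative side.

0


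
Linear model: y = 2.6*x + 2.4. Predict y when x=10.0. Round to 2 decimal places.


y = 2.6 * 10.0 + (2.4)
= 26.0 + (2.4)
= 28.40

28.40


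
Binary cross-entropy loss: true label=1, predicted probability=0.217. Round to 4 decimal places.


For y=1: Loss = -log(p)
= -log(0.217)
= -(-1.5279)
= 1.5279

1.5279


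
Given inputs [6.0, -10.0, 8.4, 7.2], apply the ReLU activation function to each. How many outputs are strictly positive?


ReLU(x) = max(0, x) for each element:
ReLU(6.0) = 6.0
ReLU(-10.0) = 0
ReLU(8.4) = 8.4
ReLU(7.2) = 7.2
Active neurons (>0): 3

3


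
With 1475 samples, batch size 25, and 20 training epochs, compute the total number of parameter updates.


Iterations per epoch = 1475 / 25 = 59
Total updates = iterations_per_epoch * epochs
= 59 * 20
= 1180

1180


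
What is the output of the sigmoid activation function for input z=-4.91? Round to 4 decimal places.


sigmoid(z) = 1 / (1 + exp(-z))
exp(-(-4.91)) = exp(4.91) = 135.6394
1 + 135.6394 = 136.6394
1 / 136.6394 = 0.0073

0.0073


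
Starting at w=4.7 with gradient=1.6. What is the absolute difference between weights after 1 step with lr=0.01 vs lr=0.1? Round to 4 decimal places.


With lr=0.01: w_new = 4.7 - 0.01 * 1.6 = 4.684
With lr=0.1: w_new = 4.7 - 0.1 * 1.6 = 4.54
Absolute difference = |4.684 - 4.54|
= 0.1440

0.1440


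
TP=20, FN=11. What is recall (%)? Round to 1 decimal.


Recall = TP / (TP + FN) * 100
= 20 / (20 + 11)
= 20 / 31
= 0.6452
= 64.5%

64.5


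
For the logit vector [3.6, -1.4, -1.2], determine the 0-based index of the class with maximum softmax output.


Softmax is a monotonic transformation, so it preserves the argmax.
We need to find the index of the maximum logit.
Index 0: 3.6
Index 1: -1.4
Index 2: -1.2
Maximum logit = 3.6 at index 0

0


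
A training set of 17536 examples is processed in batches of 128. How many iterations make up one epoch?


Iterations per epoch = dataset_size / batch_size
= 17536 / 128
= 137

137


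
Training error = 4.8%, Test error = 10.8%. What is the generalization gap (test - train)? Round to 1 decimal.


Generalization gap = test_error - train_error
= 10.8 - 4.8
= 6.0%
A moderate gap.

6.0


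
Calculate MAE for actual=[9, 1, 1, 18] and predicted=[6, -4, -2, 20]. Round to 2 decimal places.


Absolute errors: [3, 5, 3, 2]
Sum of absolute errors = 13
MAE = 13 / 4 = 3.25

3.25


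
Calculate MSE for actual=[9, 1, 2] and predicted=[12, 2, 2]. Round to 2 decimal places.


Differences: [-3, -1, 0]
Squared errors: [9, 1, 0]
Sum of squared errors = 10
MSE = 10 / 3 = 3.33

3.33


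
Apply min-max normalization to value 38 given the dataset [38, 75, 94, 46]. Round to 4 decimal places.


Min = 38, Max = 94
Range = 94 - 38 = 56
Scaled = (x - min) / (max - min)
= (38 - 38) / 56
= 0 / 56
= 0.0000

0.0000


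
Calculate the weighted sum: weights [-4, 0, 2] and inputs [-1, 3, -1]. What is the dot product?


Element-wise products:
-4 * -1 = 4
0 * 3 = 0
2 * -1 = -2
Sum = 4 + 0 + -2
= 2

2


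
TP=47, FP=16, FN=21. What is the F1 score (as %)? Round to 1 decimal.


Precision = TP / (TP + FP) = 47 / 63 = 0.746
Recall = TP / (TP + FN) = 47 / 68 = 0.6912
F1 = 2 * P * R / (P + R)
= 2 * 0.746 * 0.6912 / (0.746 + 0.6912)
= 1.0313 / 1.4372
= 0.7176
As percentage: 71.8%

71.8


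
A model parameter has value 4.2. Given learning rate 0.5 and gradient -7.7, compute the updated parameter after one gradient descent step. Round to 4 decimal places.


w_new = w_old - lr * gradient
= 4.2 - 0.5 * -7.7
= 4.2 - (-3.85)
= 8.0500

8.0500


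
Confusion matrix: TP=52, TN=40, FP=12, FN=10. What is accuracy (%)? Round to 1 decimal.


Accuracy = (TP + TN) / (TP + TN + FP + FN) * 100
= (52 + 40) / (52 + 40 + 12 + 10)
= 92 / 114
= 0.807
= 80.7%

80.7


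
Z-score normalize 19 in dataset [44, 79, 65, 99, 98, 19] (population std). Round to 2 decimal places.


Mean = (44 + 79 + 65 + 99 + 98 + 19) / 6 = 67.3333
Variance = sum((x_i - mean)^2) / n = 827.5556
Std = sqrt(827.5556) = 28.7673
Z = (x - mean) / std
= (19 - 67.3333) / 28.7673
= -48.3333 / 28.7673
= -1.68

-1.68


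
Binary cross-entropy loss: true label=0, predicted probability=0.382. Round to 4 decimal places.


For y=0: Loss = -log(1-p)
= -log(1 - 0.382)
= -log(0.618)
= -(-0.4813)
= 0.4813

0.4813


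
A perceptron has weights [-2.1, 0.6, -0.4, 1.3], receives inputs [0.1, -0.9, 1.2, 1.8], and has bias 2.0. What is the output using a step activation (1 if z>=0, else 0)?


z = w . x + b
= -2.1*0.1 + 0.6*-0.9 + -0.4*1.2 + 1.3*1.8 + 2.0
= -0.21 + -0.54 + -0.48 + 2.34 + 2.0
= 1.11 + 2.0
= 3.11
Since z = 3.11 >= 0, output = 1

1


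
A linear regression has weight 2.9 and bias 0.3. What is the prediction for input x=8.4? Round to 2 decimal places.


y = 2.9 * 8.4 + (0.3)
= 24.36 + (0.3)
= 24.66

24.66


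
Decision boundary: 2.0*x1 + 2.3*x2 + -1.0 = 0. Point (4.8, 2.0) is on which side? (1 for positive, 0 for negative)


Compute 2.0 * 4.8 + 2.3 * 2.0 + -1.0
= 9.6 + 4.6 + -1.0
= 13.2
Since 13.2 >= 0, the point is on the positive side.

1


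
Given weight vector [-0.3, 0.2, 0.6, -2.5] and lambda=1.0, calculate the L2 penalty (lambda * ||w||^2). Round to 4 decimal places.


Squaring each weight:
(-0.3)^2 = 0.09
0.2^2 = 0.04
0.6^2 = 0.36
(-2.5)^2 = 6.25
Sum of squares = 6.74
Penalty = 1.0 * 6.74 = 6.7400

6.7400


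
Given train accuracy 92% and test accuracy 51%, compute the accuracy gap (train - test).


Gap = train_accuracy - test_accuracy
= 92 - 51
= 41%
This large gap strongly indicates overfitting.

41


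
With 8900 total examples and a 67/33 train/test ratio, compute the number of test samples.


Train samples = 8900 * 67% = 5963
Test samples = 8900 - 5963
= 2937

2937


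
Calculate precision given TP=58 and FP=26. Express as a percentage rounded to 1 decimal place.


Precision = TP / (TP + FP) * 100
= 58 / (58 + 26)
= 58 / 84
= 0.6905
= 69.0%

69.0


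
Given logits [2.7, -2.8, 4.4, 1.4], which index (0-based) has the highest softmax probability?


Softmax is a monotonic transformation, so it preserves the argmax.
We need to find the index of the maximum logit.
Index 0: 2.7
Index 1: -2.8
Index 2: 4.4
Index 3: 1.4
Maximum logit = 4.4 at index 2

2


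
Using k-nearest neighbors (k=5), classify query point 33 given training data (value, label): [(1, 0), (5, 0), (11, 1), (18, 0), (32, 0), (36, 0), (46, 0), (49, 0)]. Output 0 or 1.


Distances from query 33:
Point 32 (class 0): distance = 1
Point 36 (class 0): distance = 3
Point 46 (class 0): distance = 13
Point 18 (class 0): distance = 15
Point 49 (class 0): distance = 16
K=5 nearest neighbors: classes = [0, 0, 0, 0, 0]
Votes for class 1: 0 / 5
Majority vote => class 0

0


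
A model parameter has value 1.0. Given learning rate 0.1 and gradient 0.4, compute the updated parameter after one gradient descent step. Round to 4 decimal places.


w_new = w_old - lr * gradient
= 1.0 - 0.1 * 0.4
= 1.0 - (0.04)
= 0.9600

0.9600


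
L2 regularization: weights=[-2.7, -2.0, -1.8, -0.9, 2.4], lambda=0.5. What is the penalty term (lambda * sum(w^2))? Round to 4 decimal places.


Squaring each weight:
(-2.7)^2 = 7.29
(-2.0)^2 = 4.0
(-1.8)^2 = 3.24
(-0.9)^2 = 0.81
2.4^2 = 5.76
Sum of squares = 21.1
Penalty = 0.5 * 21.1 = 10.5500

10.5500


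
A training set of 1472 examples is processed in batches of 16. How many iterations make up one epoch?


Iterations per epoch = dataset_size / batch_size
= 1472 / 16
= 92

92


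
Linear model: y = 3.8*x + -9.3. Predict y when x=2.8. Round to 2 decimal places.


y = 3.8 * 2.8 + (-9.3)
= 10.64 + (-9.3)
= 1.34

1.34


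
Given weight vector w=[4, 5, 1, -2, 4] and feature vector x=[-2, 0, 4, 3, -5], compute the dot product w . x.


Element-wise products:
4 * -2 = -8
5 * 0 = 0
1 * 4 = 4
-2 * 3 = -6
4 * -5 = -20
Sum = -8 + 0 + 4 + -6 + -20
= -30

-30


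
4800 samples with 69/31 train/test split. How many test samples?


Train samples = 4800 * 69% = 3312
Test samples = 4800 - 3312
= 1488

1488


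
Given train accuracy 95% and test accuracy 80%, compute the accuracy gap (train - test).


Gap = train_accuracy - test_accuracy
= 95 - 80
= 15%
This gap suggests the model is overfitting.

15


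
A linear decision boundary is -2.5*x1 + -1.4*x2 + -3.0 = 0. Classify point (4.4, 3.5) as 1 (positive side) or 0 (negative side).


Compute -2.5 * 4.4 + -1.4 * 3.5 + -3.0
= -11.0 + -4.9 + -3.0
= -18.9
Since -18.9 < 0, the point is on the negative side.

0


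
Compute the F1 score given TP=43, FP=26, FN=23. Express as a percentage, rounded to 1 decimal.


Precision = TP / (TP + FP) = 43 / 69 = 0.6232
Recall = TP / (TP + FN) = 43 / 66 = 0.6515
F1 = 2 * P * R / (P + R)
= 2 * 0.6232 * 0.6515 / (0.6232 + 0.6515)
= 0.812 / 1.2747
= 0.637
As percentage: 63.7%

63.7


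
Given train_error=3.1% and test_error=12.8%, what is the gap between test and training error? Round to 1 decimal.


Generalization gap = test_error - train_error
= 12.8 - 3.1
= 9.7%
A moderate gap.

9.7


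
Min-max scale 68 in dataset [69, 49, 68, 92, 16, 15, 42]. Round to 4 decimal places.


Min = 15, Max = 92
Range = 92 - 15 = 77
Scaled = (x - min) / (max - min)
= (68 - 15) / 77
= 53 / 77
= 0.6883

0.6883


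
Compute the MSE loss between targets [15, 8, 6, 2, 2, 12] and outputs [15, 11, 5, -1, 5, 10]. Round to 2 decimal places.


Differences: [0, -3, 1, 3, -3, 2]
Squared errors: [0, 9, 1, 9, 9, 4]
Sum of squared errors = 32
MSE = 32 / 6 = 5.33

5.33


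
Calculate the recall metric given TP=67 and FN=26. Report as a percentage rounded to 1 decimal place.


Recall = TP / (TP + FN) * 100
= 67 / (67 + 26)
= 67 / 93
= 0.7204
= 72.0%

72.0


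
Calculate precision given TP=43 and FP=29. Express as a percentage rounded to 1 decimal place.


Precision = TP / (TP + FP) * 100
= 43 / (43 + 29)
= 43 / 72
= 0.5972
= 59.7%

59.7


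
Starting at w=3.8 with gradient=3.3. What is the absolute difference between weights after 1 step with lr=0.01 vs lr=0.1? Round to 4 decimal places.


With lr=0.01: w_new = 3.8 - 0.01 * 3.3 = 3.767
With lr=0.1: w_new = 3.8 - 0.1 * 3.3 = 3.47
Absolute difference = |3.767 - 3.47|
= 0.2970

0.2970


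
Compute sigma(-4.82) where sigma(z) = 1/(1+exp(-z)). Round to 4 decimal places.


sigmoid(z) = 1 / (1 + exp(-z))
exp(-(-4.82)) = exp(4.82) = 123.9651
1 + 123.9651 = 124.9651
1 / 124.9651 = 0.0080

0.0080


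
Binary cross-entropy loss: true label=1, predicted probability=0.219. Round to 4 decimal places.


For y=1: Loss = -log(p)
= -log(0.219)
= -(-1.5187)
= 1.5187

1.5187


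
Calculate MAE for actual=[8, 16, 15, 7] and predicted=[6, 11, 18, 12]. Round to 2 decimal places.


Absolute errors: [2, 5, 3, 5]
Sum of absolute errors = 15
MAE = 15 / 4 = 3.75

3.75


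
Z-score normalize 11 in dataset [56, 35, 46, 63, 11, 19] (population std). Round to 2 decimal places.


Mean = (56 + 35 + 46 + 63 + 11 + 19) / 6 = 38.3333
Variance = sum((x_i - mean)^2) / n = 351.8889
Std = sqrt(351.8889) = 18.7587
Z = (x - mean) / std
= (11 - 38.3333) / 18.7587
= -27.3333 / 18.7587
= -1.46

-1.46


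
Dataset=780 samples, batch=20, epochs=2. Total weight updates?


Iterations per epoch = 780 / 20 = 39
Total updates = iterations_per_epoch * epochs
= 39 * 2
= 78

78


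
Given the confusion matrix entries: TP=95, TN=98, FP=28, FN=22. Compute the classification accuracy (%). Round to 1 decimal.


Accuracy = (TP + TN) / (TP + TN + FP + FN) * 100
= (95 + 98) / (95 + 98 + 28 + 22)
= 193 / 243
= 0.7942
= 79.4%

79.4


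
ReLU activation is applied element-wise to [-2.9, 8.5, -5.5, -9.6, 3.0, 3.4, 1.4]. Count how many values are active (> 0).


ReLU(x) = max(0, x) for each element:
ReLU(-2.9) = 0
ReLU(8.5) = 8.5
ReLU(-5.5) = 0
ReLU(-9.6) = 0
ReLU(3.0) = 3.0
ReLU(3.4) = 3.4
ReLU(1.4) = 1.4
Active neurons (>0): 4

4


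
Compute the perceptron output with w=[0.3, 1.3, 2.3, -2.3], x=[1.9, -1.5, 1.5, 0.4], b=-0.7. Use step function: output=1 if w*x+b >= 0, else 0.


z = w . x + b
= 0.3*1.9 + 1.3*-1.5 + 2.3*1.5 + -2.3*0.4 + -0.7
= 0.57 + -1.95 + 3.45 + -0.92 + -0.7
= 1.15 + -0.7
= 0.45
Since z = 0.45 >= 0, output = 1

1


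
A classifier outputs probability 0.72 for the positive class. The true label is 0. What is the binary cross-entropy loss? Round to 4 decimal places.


For y=0: Loss = -log(1-p)
= -log(1 - 0.72)
= -log(0.28)
= -(-1.273)
= 1.2730

1.2730


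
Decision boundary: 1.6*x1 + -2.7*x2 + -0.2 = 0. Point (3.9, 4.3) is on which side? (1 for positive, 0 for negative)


Compute 1.6 * 3.9 + -2.7 * 4.3 + -0.2
= 6.24 + -11.61 + -0.2
= -5.57
Since -5.57 < 0, the point is on the negative side.

0


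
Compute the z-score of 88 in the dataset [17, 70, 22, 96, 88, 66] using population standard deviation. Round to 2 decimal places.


Mean = (17 + 70 + 22 + 96 + 88 + 66) / 6 = 59.8333
Variance = sum((x_i - mean)^2) / n = 918.1389
Std = sqrt(918.1389) = 30.3008
Z = (x - mean) / std
= (88 - 59.8333) / 30.3008
= 28.1667 / 30.3008
= 0.93

0.93


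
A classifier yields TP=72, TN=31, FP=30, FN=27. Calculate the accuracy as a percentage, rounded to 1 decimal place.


Accuracy = (TP + TN) / (TP + TN + FP + FN) * 100
= (72 + 31) / (72 + 31 + 30 + 27)
= 103 / 160
= 0.6438
= 64.4%

64.4


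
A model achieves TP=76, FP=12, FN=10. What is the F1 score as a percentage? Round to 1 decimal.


Precision = TP / (TP + FP) = 76 / 88 = 0.8636
Recall = TP / (TP + FN) = 76 / 86 = 0.8837
F1 = 2 * P * R / (P + R)
= 2 * 0.8636 * 0.8837 / (0.8636 + 0.8837)
= 1.5264 / 1.7474
= 0.8736
As percentage: 87.4%

87.4


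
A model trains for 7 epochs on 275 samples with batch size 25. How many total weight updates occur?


Iterations per epoch = 275 / 25 = 11
Total updates = iterations_per_epoch * epochs
= 11 * 7
= 77

77


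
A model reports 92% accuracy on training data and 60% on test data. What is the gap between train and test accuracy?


Gap = train_accuracy - test_accuracy
= 92 - 60
= 32%
This large gap strongly indicates overfitting.

32


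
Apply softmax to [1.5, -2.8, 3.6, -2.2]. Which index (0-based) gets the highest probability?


Softmax is a monotonic transformation, so it preserves the argmax.
We need to find the index of the maximum logit.
Index 0: 1.5
Index 1: -2.8
Index 2: 3.6
Index 3: -2.2
Maximum logit = 3.6 at index 2

2


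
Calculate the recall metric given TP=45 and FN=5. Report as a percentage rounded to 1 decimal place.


Recall = TP / (TP + FN) * 100
= 45 / (45 + 5)
= 45 / 50
= 0.9
= 90.0%

90.0


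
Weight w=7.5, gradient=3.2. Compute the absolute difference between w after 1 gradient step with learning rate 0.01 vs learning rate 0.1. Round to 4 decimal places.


With lr=0.01: w_new = 7.5 - 0.01 * 3.2 = 7.468
With lr=0.1: w_new = 7.5 - 0.1 * 3.2 = 7.18
Absolute difference = |7.468 - 7.18|
= 0.2880

0.2880


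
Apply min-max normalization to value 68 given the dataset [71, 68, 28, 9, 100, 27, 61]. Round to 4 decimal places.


Min = 9, Max = 100
Range = 100 - 9 = 91
Scaled = (x - min) / (max - min)
= (68 - 9) / 91
= 59 / 91
= 0.6484

0.6484


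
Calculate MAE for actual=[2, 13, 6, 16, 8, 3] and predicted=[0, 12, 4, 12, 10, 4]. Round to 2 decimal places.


Absolute errors: [2, 1, 2, 4, 2, 1]
Sum of absolute errors = 12
MAE = 12 / 6 = 2.00

2.00


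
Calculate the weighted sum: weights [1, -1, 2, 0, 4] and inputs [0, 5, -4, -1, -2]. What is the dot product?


Element-wise products:
1 * 0 = 0
-1 * 5 = -5
2 * -4 = -8
0 * -1 = 0
4 * -2 = -8
Sum = 0 + -5 + -8 + 0 + -8
= -21

-21


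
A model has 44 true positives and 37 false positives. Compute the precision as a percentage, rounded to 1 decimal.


Precision = TP / (TP + FP) * 100
= 44 / (44 + 37)
= 44 / 81
= 0.5432
= 54.3%

54.3


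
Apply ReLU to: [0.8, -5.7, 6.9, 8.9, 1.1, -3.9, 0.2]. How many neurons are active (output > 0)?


ReLU(x) = max(0, x) for each element:
ReLU(0.8) = 0.8
ReLU(-5.7) = 0
ReLU(6.9) = 6.9
ReLU(8.9) = 8.9
ReLU(1.1) = 1.1
ReLU(-3.9) = 0
ReLU(0.2) = 0.2
Active neurons (>0): 5

5


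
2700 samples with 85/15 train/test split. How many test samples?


Train samples = 2700 * 85% = 2295
Test samples = 2700 - 2295
= 405

405


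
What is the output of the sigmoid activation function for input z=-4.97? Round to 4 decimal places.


sigmoid(z) = 1 / (1 + exp(-z))
exp(-(-4.97)) = exp(4.97) = 144.0269
1 + 144.0269 = 145.0269
1 / 145.0269 = 0.0069

0.0069


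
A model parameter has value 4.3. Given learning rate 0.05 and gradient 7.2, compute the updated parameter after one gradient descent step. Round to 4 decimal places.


w_new = w_old - lr * gradient
= 4.3 - 0.05 * 7.2
= 4.3 - (0.36)
= 3.9400

3.9400


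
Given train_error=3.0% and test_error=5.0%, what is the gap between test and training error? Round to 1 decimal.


Generalization gap = test_error - train_error
= 5.0 - 3.0
= 2.0%
A moderate gap.

2.0


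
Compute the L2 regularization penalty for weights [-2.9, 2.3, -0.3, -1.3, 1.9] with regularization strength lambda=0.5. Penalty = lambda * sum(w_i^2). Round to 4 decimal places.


Squaring each weight:
(-2.9)^2 = 8.41
2.3^2 = 5.29
(-0.3)^2 = 0.09
(-1.3)^2 = 1.69
1.9^2 = 3.61
Sum of squares = 19.09
Penalty = 0.5 * 19.09 = 9.5450

9.5450


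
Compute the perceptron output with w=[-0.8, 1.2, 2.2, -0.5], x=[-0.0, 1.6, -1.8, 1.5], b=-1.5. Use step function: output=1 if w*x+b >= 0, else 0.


z = w . x + b
= -0.8*-0.0 + 1.2*1.6 + 2.2*-1.8 + -0.5*1.5 + -1.5
= 0.0 + 1.92 + -3.96 + -0.75 + -1.5
= -2.79 + -1.5
= -4.29
Since z = -4.29 < 0, output = 0

0


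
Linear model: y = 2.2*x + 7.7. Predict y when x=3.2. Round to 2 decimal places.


y = 2.2 * 3.2 + (7.7)
= 7.04 + (7.7)
= 14.74

14.74


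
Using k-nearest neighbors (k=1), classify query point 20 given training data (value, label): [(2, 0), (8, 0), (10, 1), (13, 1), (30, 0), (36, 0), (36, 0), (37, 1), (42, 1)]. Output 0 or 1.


Distances from query 20:
Point 13 (class 1): distance = 7
K=1 nearest neighbors: classes = [1]
Votes for class 1: 1 / 1
Majority vote => class 1

1


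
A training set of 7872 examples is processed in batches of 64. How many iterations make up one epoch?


Iterations per epoch = dataset_size / batch_size
= 7872 / 64
= 123

123


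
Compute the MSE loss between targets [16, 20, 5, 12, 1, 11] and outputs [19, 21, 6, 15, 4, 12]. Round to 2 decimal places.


Differences: [-3, -1, -1, -3, -3, -1]
Squared errors: [9, 1, 1, 9, 9, 1]
Sum of squared errors = 30
MSE = 30 / 6 = 5.00

5.00


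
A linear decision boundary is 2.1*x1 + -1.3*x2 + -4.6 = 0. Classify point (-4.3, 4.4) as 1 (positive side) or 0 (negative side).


Compute 2.1 * -4.3 + -1.3 * 4.4 + -4.6
= -9.03 + -5.72 + -4.6
= -19.35
Since -19.35 < 0, the point is on the negative side.

0


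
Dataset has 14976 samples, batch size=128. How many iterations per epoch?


Iterations per epoch = dataset_size / batch_size
= 14976 / 128
= 117

117


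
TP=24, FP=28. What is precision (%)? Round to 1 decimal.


Precision = TP / (TP + FP) * 100
= 24 / (24 + 28)
= 24 / 52
= 0.4615
= 46.2%

46.2


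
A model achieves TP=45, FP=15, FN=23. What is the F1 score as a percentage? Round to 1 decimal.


Precision = TP / (TP + FP) = 45 / 60 = 0.75
Recall = TP / (TP + FN) = 45 / 68 = 0.6618
F1 = 2 * P * R / (P + R)
= 2 * 0.75 * 0.6618 / (0.75 + 0.6618)
= 0.9926 / 1.4118
= 0.7031
As percentage: 70.3%

70.3


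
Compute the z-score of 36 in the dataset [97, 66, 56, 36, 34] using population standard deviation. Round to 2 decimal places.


Mean = (97 + 66 + 56 + 36 + 34) / 5 = 57.8
Variance = sum((x_i - mean)^2) / n = 529.76
Std = sqrt(529.76) = 23.0165
Z = (x - mean) / std
= (36 - 57.8) / 23.0165
= -21.8 / 23.0165
= -0.95

-0.95


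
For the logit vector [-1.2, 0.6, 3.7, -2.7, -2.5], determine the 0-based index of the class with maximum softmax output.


Softmax is a monotonic transformation, so it preserves the argmax.
We need to find the index of the maximum logit.
Index 0: -1.2
Index 1: 0.6
Index 2: 3.7
Index 3: -2.7
Index 4: -2.5
Maximum logit = 3.7 at index 2

2


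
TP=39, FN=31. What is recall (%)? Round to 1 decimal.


Recall = TP / (TP + FN) * 100
= 39 / (39 + 31)
= 39 / 70
= 0.5571
= 55.7%

55.7


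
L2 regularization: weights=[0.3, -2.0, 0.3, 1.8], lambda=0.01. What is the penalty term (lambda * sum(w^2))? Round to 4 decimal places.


Squaring each weight:
0.3^2 = 0.09
(-2.0)^2 = 4.0
0.3^2 = 0.09
1.8^2 = 3.24
Sum of squares = 7.42
Penalty = 0.01 * 7.42 = 0.0742

0.0742


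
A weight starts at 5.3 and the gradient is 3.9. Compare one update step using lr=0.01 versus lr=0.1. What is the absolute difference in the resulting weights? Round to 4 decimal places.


With lr=0.01: w_new = 5.3 - 0.01 * 3.9 = 5.261
With lr=0.1: w_new = 5.3 - 0.1 * 3.9 = 4.91
Absolute difference = |5.261 - 4.91|
= 0.3510

0.3510


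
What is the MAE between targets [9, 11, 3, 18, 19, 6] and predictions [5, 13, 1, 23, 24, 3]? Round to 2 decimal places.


Absolute errors: [4, 2, 2, 5, 5, 3]
Sum of absolute errors = 21
MAE = 21 / 6 = 3.50

3.50


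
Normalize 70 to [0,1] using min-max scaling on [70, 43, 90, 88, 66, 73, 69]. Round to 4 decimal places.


Min = 43, Max = 90
Range = 90 - 43 = 47
Scaled = (x - min) / (max - min)
= (70 - 43) / 47
= 27 / 47
= 0.5745

0.5745


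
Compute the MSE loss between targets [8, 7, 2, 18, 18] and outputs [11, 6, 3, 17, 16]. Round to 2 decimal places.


Differences: [-3, 1, -1, 1, 2]
Squared errors: [9, 1, 1, 1, 4]
Sum of squared errors = 16
MSE = 16 / 5 = 3.20

3.20


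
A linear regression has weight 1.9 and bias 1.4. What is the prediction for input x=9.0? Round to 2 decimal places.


y = 1.9 * 9.0 + (1.4)
= 17.1 + (1.4)
= 18.50

18.50


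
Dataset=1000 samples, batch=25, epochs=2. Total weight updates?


Iterations per epoch = 1000 / 25 = 40
Total updates = iterations_per_epoch * epochs
= 40 * 2
= 80

80


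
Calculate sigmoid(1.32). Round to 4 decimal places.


sigmoid(z) = 1 / (1 + exp(-z))
exp(-(1.32)) = exp(-1.32) = 0.2671
1 + 0.2671 = 1.2671
1 / 1.2671 = 0.7892

0.7892


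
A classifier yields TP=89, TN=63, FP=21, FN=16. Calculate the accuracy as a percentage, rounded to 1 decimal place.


Accuracy = (TP + TN) / (TP + TN + FP + FN) * 100
= (89 + 63) / (89 + 63 + 21 + 16)
= 152 / 189
= 0.8042
= 80.4%

80.4


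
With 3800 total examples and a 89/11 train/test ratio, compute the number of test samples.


Train samples = 3800 * 89% = 3382
Test samples = 3800 - 3382
= 418

418


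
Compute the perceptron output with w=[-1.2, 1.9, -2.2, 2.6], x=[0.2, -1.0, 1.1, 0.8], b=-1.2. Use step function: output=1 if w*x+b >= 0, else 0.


z = w . x + b
= -1.2*0.2 + 1.9*-1.0 + -2.2*1.1 + 2.6*0.8 + -1.2
= -0.24 + -1.9 + -2.42 + 2.08 + -1.2
= -2.48 + -1.2
= -3.68
Since z = -3.68 < 0, output = 0

0
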